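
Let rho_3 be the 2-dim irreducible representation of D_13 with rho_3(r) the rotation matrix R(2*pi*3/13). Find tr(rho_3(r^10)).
chi_{rho_3}(r^10) = 2*cos(2*pi*3*10/13) = -2*cos(5*pi/13)

Proof sketch: rho_3(r^10) is rotation by angle 2*pi*3*10/13, whose trace is 2*cos(2*pi*3*10/13) = -2*cos(5*pi/13).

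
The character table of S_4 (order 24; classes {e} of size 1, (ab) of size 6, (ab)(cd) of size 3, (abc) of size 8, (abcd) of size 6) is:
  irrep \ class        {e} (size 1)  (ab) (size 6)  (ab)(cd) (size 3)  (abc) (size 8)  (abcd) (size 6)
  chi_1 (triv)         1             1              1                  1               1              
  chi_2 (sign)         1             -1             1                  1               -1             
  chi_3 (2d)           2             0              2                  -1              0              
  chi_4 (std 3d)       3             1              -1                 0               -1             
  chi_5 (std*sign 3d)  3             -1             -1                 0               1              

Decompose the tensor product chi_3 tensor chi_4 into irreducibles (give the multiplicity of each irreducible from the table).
chi_3 tensor chi_4 = chi_4 + chi_5 (all other irreducibles have multiplicity 0).

Justification: The character of a tensor product is the pointwise product (chi_3 * chi_4)(C) = chi_3(C) * chi_4(C):
  {e}: (2)*(3), (ab): (0)*(1), (ab)(cd): (2)*(-1), (abc): (-1)*(0), (abcd): (0)*(-1)
so (chi_3 * chi_4) takes values
  {e} -> 6, (ab) -> 0, (ab)(cd) -> -2, (abc) -> 0, (abcd) -> 0.
Now take the inner product of this character with each irreducible chi from the table, <chi_3*chi_4, chi> = (1/24) sum_C |C| (chi_3*chi_4)(C) conj(chi(C)):
  <chi_3*chi_4, chi_1> = (1/24)[1*(6)*conj(1) + 6*(0)*conj(1) + 3*(-2)*conj(1) + 8*(0)*conj(1) + 6*(0)*conj(1)]
      = (1/24)[(6) + (0) + (-6) + (0) + (0)] = 0/24 = 0
  <chi_3*chi_4, chi_2> = (1/24)[1*(6)*conj(1) + 6*(0)*conj(-1) + 3*(-2)*conj(1) + 8*(0)*conj(1) + 6*(0)*conj(-1)]
      = (1/24)[(6) + (0) + (-6) + (0) + (0)] = 0/24 = 0
  <chi_3*chi_4, chi_3> = (1/24)[1*(6)*conj(2) + 6*(0)*conj(0) + 3*(-2)*conj(2) + 8*(0)*conj(-1) + 6*(0)*conj(0)]
      = (1/24)[(12) + (0) + (-12) + (0) + (0)] = 0/24 = 0
  <chi_3*chi_4, chi_4> = (1/24)[1*(6)*conj(3) + 6*(0)*conj(1) + 3*(-2)*conj(-1) + 8*(0)*conj(0) + 6*(0)*conj(-1)]
      = (1/24)[(18) + (0) + (6) + (0) + (0)] = 24/24 = 1
  <chi_3*chi_4, chi_5> = (1/24)[1*(6)*conj(3) + 6*(0)*conj(-1) + 3*(-2)*conj(-1) + 8*(0)*conj(0) + 6*(0)*conj(1)]
      = (1/24)[(18) + (0) + (6) + (0) + (0)] = 24/24 = 1
Hence the multiplicities are chi_4: 1, chi_5: 1. Dimension check: dim(chi_3)*dim(chi_4) = 2*3 = 6 and sum (mult * dim) = 1*3 + 1*3 = 6.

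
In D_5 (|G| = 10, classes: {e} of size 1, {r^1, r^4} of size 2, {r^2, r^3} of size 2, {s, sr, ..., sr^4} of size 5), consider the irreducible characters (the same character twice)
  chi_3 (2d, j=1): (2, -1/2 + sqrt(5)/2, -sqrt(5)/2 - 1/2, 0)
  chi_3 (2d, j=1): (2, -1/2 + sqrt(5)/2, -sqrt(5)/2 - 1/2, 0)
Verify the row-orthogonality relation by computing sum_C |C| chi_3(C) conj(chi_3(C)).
Sum = 10 = |G| = 10; so <chi_3, chi_3> = 1 (norm-1 confirms irreducibility).

Argument: Compute term by term over conjugacy classes (|C| * chi_3(C) * conj(chi_3(C))):
  1*(2)*conj(2) + 2*(-1/2 + sqrt(5)/2)*conj(-1/2 + sqrt(5)/2) + 2*(-sqrt(5)/2 - 1/2)*conj(-sqrt(5)/2 - 1/2) + 5*(0)*conj(0)
  = (4) + (3 - sqrt(5)) + (sqrt(5) + 3) + (0)
  = 10.
Dividing by |G| = 10 gives 10/10 = 1, matching the row-orthogonality relation <chi_3, chi_3> = [chi_3 = chi_3].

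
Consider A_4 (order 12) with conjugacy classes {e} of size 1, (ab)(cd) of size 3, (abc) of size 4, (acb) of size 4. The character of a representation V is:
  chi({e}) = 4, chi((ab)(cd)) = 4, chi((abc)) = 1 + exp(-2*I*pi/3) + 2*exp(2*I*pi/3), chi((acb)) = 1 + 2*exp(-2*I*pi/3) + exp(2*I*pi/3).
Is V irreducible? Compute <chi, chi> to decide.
Not irreducible (reducible): <chi, chi> = 6 > 1.

<chi, chi> = (1/|G|) sum_C |C| * |chi(C)|^2 = (1/12)[1*|4|^2 + 3*|4|^2 + 4*|1 + exp(-2*I*pi/3) + 2*exp(2*I*pi/3)|^2 + 4*|1 + 2*exp(-2*I*pi/3) + exp(2*I*pi/3)|^2]
  = (1/12)[(16) + (48) + (4) + (4)] = 72/12 = 6.
(Exp terms are combined using exp(i*s)*conj(exp(i*t)) = exp(i*(s-t)), and sums of them are collapsed using the identity that for every m > 1 the m distinct m-th roots of unity sum to 0, e.g. 1 + exp(2*I*pi/3) + exp(-2*I*pi/3) = 0.)
A character is irreducible iff <chi, chi> = 1, so this representation is reducible.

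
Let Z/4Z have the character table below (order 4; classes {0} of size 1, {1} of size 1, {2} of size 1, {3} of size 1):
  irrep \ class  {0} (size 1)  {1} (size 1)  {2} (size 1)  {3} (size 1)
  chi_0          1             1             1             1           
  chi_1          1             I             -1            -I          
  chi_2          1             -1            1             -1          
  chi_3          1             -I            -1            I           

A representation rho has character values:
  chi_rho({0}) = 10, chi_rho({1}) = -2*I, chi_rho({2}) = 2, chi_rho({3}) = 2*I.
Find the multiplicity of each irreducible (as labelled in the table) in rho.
Multiplicities: chi_0: 3, chi_1: 1, chi_2: 3, chi_3: 3.

Explanation: Use <chi_rho, chi> = (1/|G|) sum_C |C| * chi_rho(C) * conj(chi(C)) with |G| = 4 for each irreducible chi in the table:
  <chi_rho, chi_0> = (1/4)[1*(10)*conj(1) + 1*(-2*I)*conj(1) + 1*(2)*conj(1) + 1*(2*I)*conj(1)]
      = (1/4)[(10) + (-2*I) + (2) + (2*I)] = 12/4 = 3
  <chi_rho, chi_1> = (1/4)[1*(10)*conj(1) + 1*(-2*I)*conj(I) + 1*(2)*conj(-1) + 1*(2*I)*conj(-I)]
      = (1/4)[(10) + (-2) + (-2) + (-2)] = 4/4 = 1
  <chi_rho, chi_2> = (1/4)[1*(10)*conj(1) + 1*(-2*I)*conj(-1) + 1*(2)*conj(1) + 1*(2*I)*conj(-1)]
      = (1/4)[(10) + (2*I) + (2) + (-2*I)] = 12/4 = 3
  <chi_rho, chi_3> = (1/4)[1*(10)*conj(1) + 1*(-2*I)*conj(-I) + 1*(2)*conj(-1) + 1*(2*I)*conj(I)]
      = (1/4)[(10) + (2) + (-2) + (2)] = 12/4 = 3
(Exp terms are combined using exp(i*s)*conj(exp(i*t)) = exp(i*(s-t)), and sums of them are collapsed using the identity that for every m > 1 the m distinct m-th roots of unity sum to 0, e.g. 1 + exp(2*I*pi/3) + exp(-2*I*pi/3) = 0.)
Dimension check: dim(rho) = sum (mult * dim) = 3*1 + 1*1 + 3*1 + 3*1 = 10 = chi_rho(e) = 10.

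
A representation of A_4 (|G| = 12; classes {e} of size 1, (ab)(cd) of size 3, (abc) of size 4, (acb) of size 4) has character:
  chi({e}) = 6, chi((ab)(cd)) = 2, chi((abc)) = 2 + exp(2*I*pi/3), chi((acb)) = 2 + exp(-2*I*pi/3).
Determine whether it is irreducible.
Not irreducible (reducible): <chi, chi> = 6 > 1.

Argument: <chi, chi> = (1/|G|) sum_C |C| * |chi(C)|^2 = (1/12)[1*|6|^2 + 3*|2|^2 + 4*|2 + exp(2*I*pi/3)|^2 + 4*|2 + exp(-2*I*pi/3)|^2]
  = (1/12)[(36) + (12) + (12) + (12)] = 72/12 = 6.
(Exp terms are combined using exp(i*s)*conj(exp(i*t)) = exp(i*(s-t)), and sums of them are collapsed using the identity that for every m > 1 the m distinct m-th roots of unity sum to 0, e.g. 1 + exp(2*I*pi/3) + exp(-2*I*pi/3) = 0.)
A character is irreducible iff <chi, chi> = 1, so this representation is reducible.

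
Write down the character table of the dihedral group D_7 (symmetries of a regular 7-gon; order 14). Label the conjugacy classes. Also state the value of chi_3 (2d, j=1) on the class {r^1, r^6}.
Conjugacy classes: {e} of size 1, {r^1, r^6} of size 2, {r^2, r^5} of size 2, {r^3, r^4} of size 2, {s, sr, ..., sr^6} of size 7.
Character table:
  irrep \ class              {e} (size 1)  {r^1, r^6} (size 2)  {r^2, r^5} (size 2)  {r^3, r^4} (size 2)  {s, sr, ..., sr^6} (size 7)
  chi_1 (triv)               1             1                    1                    1                    1                          
  chi_2 (sign: r->1, s->-1)  1             1                    1                    1                    -1                         
  chi_3 (2d, j=1)            2             2*cos(2*pi/7)        -2*cos(3*pi/7)       -2*cos(pi/7)         0                          
  chi_4 (2d, j=2)            2             -2*cos(3*pi/7)       -2*cos(pi/7)         2*cos(2*pi/7)        0                          
  chi_5 (2d, j=3)            2             -2*cos(pi/7)         2*cos(2*pi/7)        -2*cos(3*pi/7)       0                          

Spot check: chi_3 (2d, j=1) on {r^1, r^6} = 2*cos(2*pi/7).

Details: D_7 has order 2*7 = 14 with 5 conjugacy classes, hence 5 irreducibles. Sum of squared dims 1 + 1 + 4 + 4 + 4 = 14 = |G|. Linear characters come from the abelianisation; the 2-dimensional irreps have character r^k -> 2*cos(2*pi*j*k/7), reflections -> 0.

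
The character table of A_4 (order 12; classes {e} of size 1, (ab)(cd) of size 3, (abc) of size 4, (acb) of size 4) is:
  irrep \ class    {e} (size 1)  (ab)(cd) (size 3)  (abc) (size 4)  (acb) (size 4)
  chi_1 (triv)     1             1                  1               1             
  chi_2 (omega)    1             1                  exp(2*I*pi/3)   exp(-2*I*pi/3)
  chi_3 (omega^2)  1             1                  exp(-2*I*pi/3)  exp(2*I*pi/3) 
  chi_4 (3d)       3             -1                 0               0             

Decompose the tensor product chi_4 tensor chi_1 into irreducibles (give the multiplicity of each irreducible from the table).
chi_4 tensor chi_1 = chi_4 (all other irreducibles have multiplicity 0).

Details: The character of a tensor product is the pointwise product (chi_4 * chi_1)(C) = chi_4(C) * chi_1(C):
  {e}: (3)*(1), (ab)(cd): (-1)*(1), (abc): (0)*(1), (acb): (0)*(1)
so (chi_4 * chi_1) takes values
  {e} -> 3, (ab)(cd) -> -1, (abc) -> 0, (acb) -> 0.
Now take the inner product of this character with each irreducible chi from the table, <chi_4*chi_1, chi> = (1/12) sum_C |C| (chi_4*chi_1)(C) conj(chi(C)):
  <chi_4*chi_1, chi_1> = (1/12)[1*(3)*conj(1) + 3*(-1)*conj(1) + 4*(0)*conj(1) + 4*(0)*conj(1)]
      = (1/12)[(3) + (-3) + (0) + (0)] = 0/12 = 0
  <chi_4*chi_1, chi_2> = (1/12)[1*(3)*conj(1) + 3*(-1)*conj(1) + 4*(0)*conj(exp(2*I*pi/3)) + 4*(0)*conj(exp(-2*I*pi/3))]
      = (1/12)[(3) + (-3) + (0) + (0)] = 0/12 = 0
  <chi_4*chi_1, chi_3> = (1/12)[1*(3)*conj(1) + 3*(-1)*conj(1) + 4*(0)*conj(exp(-2*I*pi/3)) + 4*(0)*conj(exp(2*I*pi/3))]
      = (1/12)[(3) + (-3) + (0) + (0)] = 0/12 = 0
  <chi_4*chi_1, chi_4> = (1/12)[1*(3)*conj(3) + 3*(-1)*conj(-1) + 4*(0)*conj(0) + 4*(0)*conj(0)]
      = (1/12)[(9) + (3) + (0) + (0)] = 12/12 = 1
(Exp terms are combined using exp(i*s)*conj(exp(i*t)) = exp(i*(s-t)), and sums of them are collapsed using the identity that for every m > 1 the m distinct m-th roots of unity sum to 0, e.g. 1 + exp(2*I*pi/3) + exp(-2*I*pi/3) = 0.)
Hence the multiplicities are chi_4: 1. Dimension check: dim(chi_4)*dim(chi_1) = 3*1 = 3 and sum (mult * dim) = 1*3 = 3.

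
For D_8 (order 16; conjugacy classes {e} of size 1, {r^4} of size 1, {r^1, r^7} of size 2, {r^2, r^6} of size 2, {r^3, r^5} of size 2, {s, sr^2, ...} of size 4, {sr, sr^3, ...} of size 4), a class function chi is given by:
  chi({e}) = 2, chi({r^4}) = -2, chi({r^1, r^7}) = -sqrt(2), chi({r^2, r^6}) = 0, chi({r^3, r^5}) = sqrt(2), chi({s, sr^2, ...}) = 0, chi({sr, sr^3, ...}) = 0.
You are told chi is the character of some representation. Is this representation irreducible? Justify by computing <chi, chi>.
Irreducible: <chi, chi> = 1.

Working: <chi, chi> = (1/|G|) sum_C |C| * |chi(C)|^2 = (1/16)[1*|2|^2 + 1*|-2|^2 + 2*|-sqrt(2)|^2 + 2*|0|^2 + 2*|sqrt(2)|^2 + 4*|0|^2 + 4*|0|^2]
  = (1/16)[(4) + (4) + (4) + (0) + (4) + (0) + (0)] = 16/16 = 1.
A character is irreducible iff <chi, chi> = 1, so this representation is irreducible.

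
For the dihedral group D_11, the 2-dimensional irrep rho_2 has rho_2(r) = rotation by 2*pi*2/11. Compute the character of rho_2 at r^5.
chi_{rho_2}(r^5) = 2*cos(2*pi*2*5/11) = 2*cos(2*pi/11)

Reasoning: rho_2(r^5) is rotation by angle 2*pi*2*5/11, whose trace is 2*cos(2*pi*2*5/11) = 2*cos(2*pi/11).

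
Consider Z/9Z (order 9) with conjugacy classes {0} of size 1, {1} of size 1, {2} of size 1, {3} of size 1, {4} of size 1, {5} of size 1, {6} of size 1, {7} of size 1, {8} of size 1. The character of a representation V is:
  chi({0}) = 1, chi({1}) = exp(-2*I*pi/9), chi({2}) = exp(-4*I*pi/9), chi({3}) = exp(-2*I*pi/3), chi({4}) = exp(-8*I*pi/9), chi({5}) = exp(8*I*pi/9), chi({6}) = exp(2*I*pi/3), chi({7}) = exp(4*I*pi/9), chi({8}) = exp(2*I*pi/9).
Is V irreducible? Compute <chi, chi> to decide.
Irreducible: <chi, chi> = 1.

<chi, chi> = (1/|G|) sum_C |C| * |chi(C)|^2 = (1/9)[1*|1|^2 + 1*|exp(-2*I*pi/9)|^2 + 1*|exp(-4*I*pi/9)|^2 + 1*|exp(-2*I*pi/3)|^2 + 1*|exp(-8*I*pi/9)|^2 + 1*|exp(8*I*pi/9)|^2 + 1*|exp(2*I*pi/3)|^2 + 1*|exp(4*I*pi/9)|^2 + 1*|exp(2*I*pi/9)|^2]
  = (1/9)[(1) + (1) + (1) + (1) + (1) + (1) + (1) + (1) + (1)] = 9/9 = 1.
(Exp terms are combined using exp(i*s)*conj(exp(i*t)) = exp(i*(s-t)), and sums of them are collapsed using the identity that for every m > 1 the m distinct m-th roots of unity sum to 0, e.g. 1 + exp(2*I*pi/3) + exp(-2*I*pi/3) = 0.)
A character is irreducible iff <chi, chi> = 1, so this representation is irreducible.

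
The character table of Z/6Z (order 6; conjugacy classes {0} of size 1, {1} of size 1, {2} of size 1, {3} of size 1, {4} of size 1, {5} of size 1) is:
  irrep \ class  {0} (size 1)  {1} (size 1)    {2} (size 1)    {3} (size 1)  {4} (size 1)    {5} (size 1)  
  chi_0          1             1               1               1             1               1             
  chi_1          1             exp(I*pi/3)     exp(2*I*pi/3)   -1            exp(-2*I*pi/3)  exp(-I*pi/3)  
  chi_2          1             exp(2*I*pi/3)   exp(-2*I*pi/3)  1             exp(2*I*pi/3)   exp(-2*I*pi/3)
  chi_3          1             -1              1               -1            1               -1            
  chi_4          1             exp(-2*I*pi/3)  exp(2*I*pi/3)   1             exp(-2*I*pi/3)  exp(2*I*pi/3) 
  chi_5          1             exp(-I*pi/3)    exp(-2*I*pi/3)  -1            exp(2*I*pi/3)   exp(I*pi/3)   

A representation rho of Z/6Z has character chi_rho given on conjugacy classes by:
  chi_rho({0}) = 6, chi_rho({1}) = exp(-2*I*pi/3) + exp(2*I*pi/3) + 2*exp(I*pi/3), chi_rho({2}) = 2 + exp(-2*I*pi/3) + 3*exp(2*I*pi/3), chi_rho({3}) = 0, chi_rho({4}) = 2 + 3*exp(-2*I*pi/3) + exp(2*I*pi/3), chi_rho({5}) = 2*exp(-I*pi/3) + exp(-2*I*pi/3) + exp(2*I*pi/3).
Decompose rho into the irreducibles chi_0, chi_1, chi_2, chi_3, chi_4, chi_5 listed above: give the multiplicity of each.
Multiplicities: chi_0: 1, chi_1: 2, chi_2: 1, chi_3: 1, chi_4: 1, chi_5: 0.

Why: Use <chi_rho, chi> = (1/|G|) sum_C |C| * chi_rho(C) * conj(chi(C)) with |G| = 6 for each irreducible chi in the table:
  <chi_rho, chi_0> = (1/6)[1*(6)*conj(1) + 1*(exp(-2*I*pi/3) + exp(2*I*pi/3) + 2*exp(I*pi/3))*conj(1) + 1*(2 + exp(-2*I*pi/3) + 3*exp(2*I*pi/3))*conj(1) + 1*(0)*conj(1) + 1*(2 + 3*exp(-2*I*pi/3) + exp(2*I*pi/3))*conj(1) + 1*(2*exp(-I*pi/3) + exp(-2*I*pi/3) + exp(2*I*pi/3))*conj(1)]
      = (1/6)[(6) + (exp(-2*I*pi/3) + exp(2*I*pi/3) + 2*exp(I*pi/3)) + (2 + exp(-2*I*pi/3) + 3*exp(2*I*pi/3)) + (0) + (2 + 3*exp(-2*I*pi/3) + exp(2*I*pi/3)) + (2*exp(-I*pi/3) + exp(-2*I*pi/3) + exp(2*I*pi/3))] = 6/6 = 1
  <chi_rho, chi_1> = (1/6)[1*(6)*conj(1) + 1*(exp(-2*I*pi/3) + exp(2*I*pi/3) + 2*exp(I*pi/3))*conj(exp(I*pi/3)) + 1*(2 + exp(-2*I*pi/3) + 3*exp(2*I*pi/3))*conj(exp(2*I*pi/3)) + 1*(0)*conj(-1) + 1*(2 + 3*exp(-2*I*pi/3) + exp(2*I*pi/3))*conj(exp(-2*I*pi/3)) + 1*(2*exp(-I*pi/3) + exp(-2*I*pi/3) + exp(2*I*pi/3))*conj(exp(-I*pi/3))]
      = (1/6)[(6) + (1 + exp(I*pi/3)) + (3 + 2*exp(-2*I*pi/3) + exp(2*I*pi/3)) + (0) + (3 + exp(-2*I*pi/3) + 2*exp(2*I*pi/3)) + (1 + exp(-I*pi/3))] = 12/6 = 2
  <chi_rho, chi_2> = (1/6)[1*(6)*conj(1) + 1*(exp(-2*I*pi/3) + exp(2*I*pi/3) + 2*exp(I*pi/3))*conj(exp(2*I*pi/3)) + 1*(2 + exp(-2*I*pi/3) + 3*exp(2*I*pi/3))*conj(exp(-2*I*pi/3)) + 1*(0)*conj(1) + 1*(2 + 3*exp(-2*I*pi/3) + exp(2*I*pi/3))*conj(exp(2*I*pi/3)) + 1*(2*exp(-I*pi/3) + exp(-2*I*pi/3) + exp(2*I*pi/3))*conj(exp(-2*I*pi/3))]
      = (1/6)[(6) + (1 + 2*exp(-I*pi/3) + exp(2*I*pi/3)) + (1 + 3*exp(-2*I*pi/3) + 2*exp(2*I*pi/3)) + (0) + (1 + 2*exp(-2*I*pi/3) + 3*exp(2*I*pi/3)) + (1 + exp(-2*I*pi/3) + 2*exp(I*pi/3))] = 6/6 = 1
  <chi_rho, chi_3> = (1/6)[1*(6)*conj(1) + 1*(exp(-2*I*pi/3) + exp(2*I*pi/3) + 2*exp(I*pi/3))*conj(-1) + 1*(2 + exp(-2*I*pi/3) + 3*exp(2*I*pi/3))*conj(1) + 1*(0)*conj(-1) + 1*(2 + 3*exp(-2*I*pi/3) + exp(2*I*pi/3))*conj(1) + 1*(2*exp(-I*pi/3) + exp(-2*I*pi/3) + exp(2*I*pi/3))*conj(-1)]
      = (1/6)[(6) + (-2*exp(I*pi/3) - exp(2*I*pi/3) - exp(-2*I*pi/3)) + (2 + exp(-2*I*pi/3) + 3*exp(2*I*pi/3)) + (0) + (2 + 3*exp(-2*I*pi/3) + exp(2*I*pi/3)) + (-exp(2*I*pi/3) - exp(-2*I*pi/3) - 2*exp(-I*pi/3))] = 6/6 = 1
  <chi_rho, chi_4> = (1/6)[1*(6)*conj(1) + 1*(exp(-2*I*pi/3) + exp(2*I*pi/3) + 2*exp(I*pi/3))*conj(exp(-2*I*pi/3)) + 1*(2 + exp(-2*I*pi/3) + 3*exp(2*I*pi/3))*conj(exp(2*I*pi/3)) + 1*(0)*conj(1) + 1*(2 + 3*exp(-2*I*pi/3) + exp(2*I*pi/3))*conj(exp(-2*I*pi/3)) + 1*(2*exp(-I*pi/3) + exp(-2*I*pi/3) + exp(2*I*pi/3))*conj(exp(2*I*pi/3))]
      = (1/6)[(6) + (-1 + exp(-2*I*pi/3)) + (3 + 2*exp(-2*I*pi/3) + exp(2*I*pi/3)) + (0) + (3 + exp(-2*I*pi/3) + 2*exp(2*I*pi/3)) + (-1 + exp(2*I*pi/3))] = 6/6 = 1
  <chi_rho, chi_5> = (1/6)[1*(6)*conj(1) + 1*(exp(-2*I*pi/3) + exp(2*I*pi/3) + 2*exp(I*pi/3))*conj(exp(-I*pi/3)) + 1*(2 + exp(-2*I*pi/3) + 3*exp(2*I*pi/3))*conj(exp(-2*I*pi/3)) + 1*(0)*conj(-1) + 1*(2 + 3*exp(-2*I*pi/3) + exp(2*I*pi/3))*conj(exp(2*I*pi/3)) + 1*(2*exp(-I*pi/3) + exp(-2*I*pi/3) + exp(2*I*pi/3))*conj(exp(I*pi/3))]
      = (1/6)[(6) + (-1 + exp(-I*pi/3) + 2*exp(2*I*pi/3)) + (1 + 3*exp(-2*I*pi/3) + 2*exp(2*I*pi/3)) + (0) + (1 + 2*exp(-2*I*pi/3) + 3*exp(2*I*pi/3)) + (-1 + 2*exp(-2*I*pi/3) + exp(I*pi/3))] = 0/6 = 0
(Exp terms are combined using exp(i*s)*conj(exp(i*t)) = exp(i*(s-t)), and sums of them are collapsed using the identity that for every m > 1 the m distinct m-th roots of unity sum to 0, e.g. 1 + exp(2*I*pi/3) + exp(-2*I*pi/3) = 0.)
Dimension check: dim(rho) = sum (mult * dim) = 1*1 + 2*1 + 1*1 + 1*1 + 1*1 + 0*1 = 6 = chi_rho(e) = 6.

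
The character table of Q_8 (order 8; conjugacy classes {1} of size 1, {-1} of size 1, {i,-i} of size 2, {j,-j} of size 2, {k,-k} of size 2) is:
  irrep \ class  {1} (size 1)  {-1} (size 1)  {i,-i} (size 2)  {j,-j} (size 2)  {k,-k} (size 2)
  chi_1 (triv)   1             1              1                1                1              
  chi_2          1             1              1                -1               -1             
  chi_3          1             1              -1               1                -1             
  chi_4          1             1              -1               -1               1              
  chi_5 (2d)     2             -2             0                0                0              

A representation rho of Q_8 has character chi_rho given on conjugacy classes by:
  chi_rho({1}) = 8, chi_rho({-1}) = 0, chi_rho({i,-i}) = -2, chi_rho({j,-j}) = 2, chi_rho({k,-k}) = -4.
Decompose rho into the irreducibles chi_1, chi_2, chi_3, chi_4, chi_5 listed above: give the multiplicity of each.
Multiplicities: chi_1: 0, chi_2: 1, chi_3: 3, chi_4: 0, chi_5: 2.

Justification: Use <chi_rho, chi> = (1/|G|) sum_C |C| * chi_rho(C) * conj(chi(C)) with |G| = 8 for each irreducible chi in the table:
  <chi_rho, chi_1> = (1/8)[1*(8)*conj(1) + 1*(0)*conj(1) + 2*(-2)*conj(1) + 2*(2)*conj(1) + 2*(-4)*conj(1)]
      = (1/8)[(8) + (0) + (-4) + (4) + (-8)] = 0/8 = 0
  <chi_rho, chi_2> = (1/8)[1*(8)*conj(1) + 1*(0)*conj(1) + 2*(-2)*conj(1) + 2*(2)*conj(-1) + 2*(-4)*conj(-1)]
      = (1/8)[(8) + (0) + (-4) + (-4) + (8)] = 8/8 = 1
  <chi_rho, chi_3> = (1/8)[1*(8)*conj(1) + 1*(0)*conj(1) + 2*(-2)*conj(-1) + 2*(2)*conj(1) + 2*(-4)*conj(-1)]
      = (1/8)[(8) + (0) + (4) + (4) + (8)] = 24/8 = 3
  <chi_rho, chi_4> = (1/8)[1*(8)*conj(1) + 1*(0)*conj(1) + 2*(-2)*conj(-1) + 2*(2)*conj(-1) + 2*(-4)*conj(1)]
      = (1/8)[(8) + (0) + (4) + (-4) + (-8)] = 0/8 = 0
  <chi_rho, chi_5> = (1/8)[1*(8)*conj(2) + 1*(0)*conj(-2) + 2*(-2)*conj(0) + 2*(2)*conj(0) + 2*(-4)*conj(0)]
      = (1/8)[(16) + (0) + (0) + (0) + (0)] = 16/8 = 2
Dimension check: dim(rho) = sum (mult * dim) = 0*1 + 1*1 + 3*1 + 0*1 + 2*2 = 8 = chi_rho(e) = 8.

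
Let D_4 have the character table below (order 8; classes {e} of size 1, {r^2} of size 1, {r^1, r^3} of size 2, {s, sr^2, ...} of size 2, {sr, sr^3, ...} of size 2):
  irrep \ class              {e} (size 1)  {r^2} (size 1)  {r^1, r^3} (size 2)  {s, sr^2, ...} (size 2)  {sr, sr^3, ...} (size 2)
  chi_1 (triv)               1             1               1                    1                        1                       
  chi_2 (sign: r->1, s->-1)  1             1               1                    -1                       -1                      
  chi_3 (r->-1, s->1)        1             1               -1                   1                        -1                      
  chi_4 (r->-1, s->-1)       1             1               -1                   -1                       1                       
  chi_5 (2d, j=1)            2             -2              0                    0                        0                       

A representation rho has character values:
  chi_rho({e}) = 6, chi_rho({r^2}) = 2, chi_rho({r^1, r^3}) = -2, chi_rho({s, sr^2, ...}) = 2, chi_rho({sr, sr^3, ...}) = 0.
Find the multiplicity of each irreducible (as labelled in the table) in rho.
Multiplicities: chi_1: 1, chi_2: 0, chi_3: 2, chi_4: 1, chi_5: 1.

Details: Use <chi_rho, chi> = (1/|G|) sum_C |C| * chi_rho(C) * conj(chi(C)) with |G| = 8 for each irreducible chi in the table:
  <chi_rho, chi_1> = (1/8)[1*(6)*conj(1) + 1*(2)*conj(1) + 2*(-2)*conj(1) + 2*(2)*conj(1) + 2*(0)*conj(1)]
      = (1/8)[(6) + (2) + (-4) + (4) + (0)] = 8/8 = 1
  <chi_rho, chi_2> = (1/8)[1*(6)*conj(1) + 1*(2)*conj(1) + 2*(-2)*conj(1) + 2*(2)*conj(-1) + 2*(0)*conj(-1)]
      = (1/8)[(6) + (2) + (-4) + (-4) + (0)] = 0/8 = 0
  <chi_rho, chi_3> = (1/8)[1*(6)*conj(1) + 1*(2)*conj(1) + 2*(-2)*conj(-1) + 2*(2)*conj(1) + 2*(0)*conj(-1)]
      = (1/8)[(6) + (2) + (4) + (4) + (0)] = 16/8 = 2
  <chi_rho, chi_4> = (1/8)[1*(6)*conj(1) + 1*(2)*conj(1) + 2*(-2)*conj(-1) + 2*(2)*conj(-1) + 2*(0)*conj(1)]
      = (1/8)[(6) + (2) + (4) + (-4) + (0)] = 8/8 = 1
  <chi_rho, chi_5> = (1/8)[1*(6)*conj(2) + 1*(2)*conj(-2) + 2*(-2)*conj(0) + 2*(2)*conj(0) + 2*(0)*conj(0)]
      = (1/8)[(12) + (-4) + (0) + (0) + (0)] = 8/8 = 1
Dimension check: dim(rho) = sum (mult * dim) = 1*1 + 0*1 + 2*1 + 1*1 + 1*2 = 6 = chi_rho(e) = 6.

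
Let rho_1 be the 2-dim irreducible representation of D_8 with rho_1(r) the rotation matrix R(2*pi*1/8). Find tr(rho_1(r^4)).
chi_{rho_1}(r^4) = 2*cos(2*pi*1*4/8) = -2

rho_1(r^4) is rotation by angle 2*pi*1*4/8, whose trace is 2*cos(2*pi*1*4/8) = -2.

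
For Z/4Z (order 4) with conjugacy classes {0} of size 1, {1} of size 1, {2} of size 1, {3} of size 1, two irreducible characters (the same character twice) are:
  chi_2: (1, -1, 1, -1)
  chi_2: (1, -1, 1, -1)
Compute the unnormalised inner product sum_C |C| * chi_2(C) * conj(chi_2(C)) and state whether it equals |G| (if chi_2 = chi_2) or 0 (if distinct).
Sum = 4 = |G| = 4; so <chi_2, chi_2> = 1 (norm-1 confirms irreducibility).

Proof sketch: Compute term by term over conjugacy classes (|C| * chi_2(C) * conj(chi_2(C))):
  1*(1)*conj(1) + 1*(-1)*conj(-1) + 1*(1)*conj(1) + 1*(-1)*conj(-1)
  = (1) + (1) + (1) + (1)
  = 4.
(Exp terms are combined using exp(i*s)*conj(exp(i*t)) = exp(i*(s-t)), and sums of them are collapsed using the identity that for every m > 1 the m distinct m-th roots of unity sum to 0, e.g. 1 + exp(2*I*pi/3) + exp(-2*I*pi/3) = 0.)
Dividing by |G| = 4 gives 4/4 = 1, matching the row-orthogonality relation <chi_2, chi_2> = [chi_2 = chi_2].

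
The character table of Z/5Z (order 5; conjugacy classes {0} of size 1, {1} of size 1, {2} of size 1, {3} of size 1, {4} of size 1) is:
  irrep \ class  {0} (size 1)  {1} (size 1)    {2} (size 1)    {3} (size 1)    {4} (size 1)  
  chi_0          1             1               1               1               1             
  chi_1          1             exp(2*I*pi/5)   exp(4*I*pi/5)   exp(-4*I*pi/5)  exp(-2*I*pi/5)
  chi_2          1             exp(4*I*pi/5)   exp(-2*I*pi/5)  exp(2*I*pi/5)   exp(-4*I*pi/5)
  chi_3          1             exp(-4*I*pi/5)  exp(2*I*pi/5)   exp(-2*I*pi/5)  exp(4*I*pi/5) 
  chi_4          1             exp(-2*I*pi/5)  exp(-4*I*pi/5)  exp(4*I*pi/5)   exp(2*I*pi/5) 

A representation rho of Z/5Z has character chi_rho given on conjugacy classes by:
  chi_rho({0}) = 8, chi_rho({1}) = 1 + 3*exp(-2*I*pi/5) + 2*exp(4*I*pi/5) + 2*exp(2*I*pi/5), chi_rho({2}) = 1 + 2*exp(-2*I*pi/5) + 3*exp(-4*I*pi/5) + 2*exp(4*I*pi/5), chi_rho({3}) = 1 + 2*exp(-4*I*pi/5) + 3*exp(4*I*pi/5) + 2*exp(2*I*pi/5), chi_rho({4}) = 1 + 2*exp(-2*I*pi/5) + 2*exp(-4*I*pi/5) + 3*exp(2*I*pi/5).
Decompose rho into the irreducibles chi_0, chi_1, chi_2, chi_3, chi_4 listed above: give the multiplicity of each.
Multiplicities: chi_0: 1, chi_1: 2, chi_2: 2, chi_3: 0, chi_4: 3.

Explanation: Use <chi_rho, chi> = (1/|G|) sum_C |C| * chi_rho(C) * conj(chi(C)) with |G| = 5 for each irreducible chi in the table:
  <chi_rho, chi_0> = (1/5)[1*(8)*conj(1) + 1*(1 + 3*exp(-2*I*pi/5) + 2*exp(4*I*pi/5) + 2*exp(2*I*pi/5))*conj(1) + 1*(1 + 2*exp(-2*I*pi/5) + 3*exp(-4*I*pi/5) + 2*exp(4*I*pi/5))*conj(1) + 1*(1 + 2*exp(-4*I*pi/5) + 3*exp(4*I*pi/5) + 2*exp(2*I*pi/5))*conj(1) + 1*(1 + 2*exp(-2*I*pi/5) + 2*exp(-4*I*pi/5) + 3*exp(2*I*pi/5))*conj(1)]
      = (1/5)[(8) + (1 + 3*exp(-2*I*pi/5) + 2*exp(4*I*pi/5) + 2*exp(2*I*pi/5)) + (1 + 2*exp(-2*I*pi/5) + 3*exp(-4*I*pi/5) + 2*exp(4*I*pi/5)) + (1 + 2*exp(-4*I*pi/5) + 3*exp(4*I*pi/5) + 2*exp(2*I*pi/5)) + (1 + 2*exp(-2*I*pi/5) + 2*exp(-4*I*pi/5) + 3*exp(2*I*pi/5))] = 5/5 = 1
  <chi_rho, chi_1> = (1/5)[1*(8)*conj(1) + 1*(1 + 3*exp(-2*I*pi/5) + 2*exp(4*I*pi/5) + 2*exp(2*I*pi/5))*conj(exp(2*I*pi/5)) + 1*(1 + 2*exp(-2*I*pi/5) + 3*exp(-4*I*pi/5) + 2*exp(4*I*pi/5))*conj(exp(4*I*pi/5)) + 1*(1 + 2*exp(-4*I*pi/5) + 3*exp(4*I*pi/5) + 2*exp(2*I*pi/5))*conj(exp(-4*I*pi/5)) + 1*(1 + 2*exp(-2*I*pi/5) + 2*exp(-4*I*pi/5) + 3*exp(2*I*pi/5))*conj(exp(-2*I*pi/5))]
      = (1/5)[(8) + (2 + 3*exp(-4*I*pi/5) + exp(-2*I*pi/5) + 2*exp(2*I*pi/5)) + (2 + exp(-4*I*pi/5) + 2*exp(4*I*pi/5) + 3*exp(2*I*pi/5)) + (2 + 3*exp(-2*I*pi/5) + 2*exp(-4*I*pi/5) + exp(4*I*pi/5)) + (2 + 2*exp(-2*I*pi/5) + exp(2*I*pi/5) + 3*exp(4*I*pi/5))] = 10/5 = 2
  <chi_rho, chi_2> = (1/5)[1*(8)*conj(1) + 1*(1 + 3*exp(-2*I*pi/5) + 2*exp(4*I*pi/5) + 2*exp(2*I*pi/5))*conj(exp(4*I*pi/5)) + 1*(1 + 2*exp(-2*I*pi/5) + 3*exp(-4*I*pi/5) + 2*exp(4*I*pi/5))*conj(exp(-2*I*pi/5)) + 1*(1 + 2*exp(-4*I*pi/5) + 3*exp(4*I*pi/5) + 2*exp(2*I*pi/5))*conj(exp(2*I*pi/5)) + 1*(1 + 2*exp(-2*I*pi/5) + 2*exp(-4*I*pi/5) + 3*exp(2*I*pi/5))*conj(exp(-4*I*pi/5))]
      = (1/5)[(8) + (2 + 2*exp(-2*I*pi/5) + exp(-4*I*pi/5) + 3*exp(4*I*pi/5)) + (2 + 3*exp(-2*I*pi/5) + 2*exp(-4*I*pi/5) + exp(2*I*pi/5)) + (2 + exp(-2*I*pi/5) + 2*exp(4*I*pi/5) + 3*exp(2*I*pi/5)) + (2 + 3*exp(-4*I*pi/5) + exp(4*I*pi/5) + 2*exp(2*I*pi/5))] = 10/5 = 2
  <chi_rho, chi_3> = (1/5)[1*(8)*conj(1) + 1*(1 + 3*exp(-2*I*pi/5) + 2*exp(4*I*pi/5) + 2*exp(2*I*pi/5))*conj(exp(-4*I*pi/5)) + 1*(1 + 2*exp(-2*I*pi/5) + 3*exp(-4*I*pi/5) + 2*exp(4*I*pi/5))*conj(exp(2*I*pi/5)) + 1*(1 + 2*exp(-4*I*pi/5) + 3*exp(4*I*pi/5) + 2*exp(2*I*pi/5))*conj(exp(-2*I*pi/5)) + 1*(1 + 2*exp(-2*I*pi/5) + 2*exp(-4*I*pi/5) + 3*exp(2*I*pi/5))*conj(exp(4*I*pi/5))]
      = (1/5)[(8) + (2*exp(-2*I*pi/5) + 2*exp(-4*I*pi/5) + exp(4*I*pi/5) + 3*exp(2*I*pi/5)) + (2*exp(-4*I*pi/5) + exp(-2*I*pi/5) + 3*exp(4*I*pi/5) + 2*exp(2*I*pi/5)) + (2*exp(-2*I*pi/5) + 3*exp(-4*I*pi/5) + exp(2*I*pi/5) + 2*exp(4*I*pi/5)) + (3*exp(-2*I*pi/5) + exp(-4*I*pi/5) + 2*exp(4*I*pi/5) + 2*exp(2*I*pi/5))] = 0/5 = 0
  <chi_rho, chi_4> = (1/5)[1*(8)*conj(1) + 1*(1 + 3*exp(-2*I*pi/5) + 2*exp(4*I*pi/5) + 2*exp(2*I*pi/5))*conj(exp(-2*I*pi/5)) + 1*(1 + 2*exp(-2*I*pi/5) + 3*exp(-4*I*pi/5) + 2*exp(4*I*pi/5))*conj(exp(-4*I*pi/5)) + 1*(1 + 2*exp(-4*I*pi/5) + 3*exp(4*I*pi/5) + 2*exp(2*I*pi/5))*conj(exp(4*I*pi/5)) + 1*(1 + 2*exp(-2*I*pi/5) + 2*exp(-4*I*pi/5) + 3*exp(2*I*pi/5))*conj(exp(2*I*pi/5))]
      = (1/5)[(8) + (3 + 2*exp(-4*I*pi/5) + exp(2*I*pi/5) + 2*exp(4*I*pi/5)) + (3 + 2*exp(-2*I*pi/5) + exp(4*I*pi/5) + 2*exp(2*I*pi/5)) + (3 + 2*exp(-2*I*pi/5) + exp(-4*I*pi/5) + 2*exp(2*I*pi/5)) + (3 + 2*exp(-4*I*pi/5) + exp(-2*I*pi/5) + 2*exp(4*I*pi/5))] = 15/5 = 3
(Exp terms are combined using exp(i*s)*conj(exp(i*t)) = exp(i*(s-t)), and sums of them are collapsed using the identity that for every m > 1 the m distinct m-th roots of unity sum to 0, e.g. 1 + exp(2*I*pi/3) + exp(-2*I*pi/3) = 0.)
Dimension check: dim(rho) = sum (mult * dim) = 1*1 + 2*1 + 2*1 + 0*1 + 3*1 = 8 = chi_rho(e) = 8.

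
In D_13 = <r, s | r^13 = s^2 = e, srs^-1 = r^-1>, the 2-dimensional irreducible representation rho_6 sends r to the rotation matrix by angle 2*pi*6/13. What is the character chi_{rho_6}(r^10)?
chi_{rho_6}(r^10) = 2*cos(2*pi*6*10/13) = -2*cos(3*pi/13)

Argument: rho_6(r^10) is rotation by angle 2*pi*6*10/13, whose trace is 2*cos(2*pi*6*10/13) = -2*cos(3*pi/13).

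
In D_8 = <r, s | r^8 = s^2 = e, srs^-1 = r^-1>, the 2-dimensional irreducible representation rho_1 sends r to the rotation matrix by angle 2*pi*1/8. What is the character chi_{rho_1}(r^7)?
chi_{rho_1}(r^7) = 2*cos(2*pi*1*7/8) = sqrt(2)

rho_1(r^7) is rotation by angle 2*pi*1*7/8, whose trace is 2*cos(2*pi*1*7/8) = sqrt(2).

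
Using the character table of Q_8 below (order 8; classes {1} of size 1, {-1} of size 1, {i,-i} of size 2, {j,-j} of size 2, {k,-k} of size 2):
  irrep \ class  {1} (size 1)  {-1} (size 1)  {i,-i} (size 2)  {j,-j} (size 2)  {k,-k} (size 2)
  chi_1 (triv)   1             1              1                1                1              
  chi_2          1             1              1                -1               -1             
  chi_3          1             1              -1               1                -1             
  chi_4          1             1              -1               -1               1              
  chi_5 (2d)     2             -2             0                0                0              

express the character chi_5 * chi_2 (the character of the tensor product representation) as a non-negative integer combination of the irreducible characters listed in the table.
chi_5 tensor chi_2 = chi_5 (all other irreducibles have multiplicity 0).

Working: The character of a tensor product is the pointwise product (chi_5 * chi_2)(C) = chi_5(C) * chi_2(C):
  {1}: (2)*(1), {-1}: (-2)*(1), {i,-i}: (0)*(1), {j,-j}: (0)*(-1), {k,-k}: (0)*(-1)
so (chi_5 * chi_2) takes values
  {1} -> 2, {-1} -> -2, {i,-i} -> 0, {j,-j} -> 0, {k,-k} -> 0.
Now take the inner product of this character with each irreducible chi from the table, <chi_5*chi_2, chi> = (1/8) sum_C |C| (chi_5*chi_2)(C) conj(chi(C)):
  <chi_5*chi_2, chi_1> = (1/8)[1*(2)*conj(1) + 1*(-2)*conj(1) + 2*(0)*conj(1) + 2*(0)*conj(1) + 2*(0)*conj(1)]
      = (1/8)[(2) + (-2) + (0) + (0) + (0)] = 0/8 = 0
  <chi_5*chi_2, chi_2> = (1/8)[1*(2)*conj(1) + 1*(-2)*conj(1) + 2*(0)*conj(1) + 2*(0)*conj(-1) + 2*(0)*conj(-1)]
      = (1/8)[(2) + (-2) + (0) + (0) + (0)] = 0/8 = 0
  <chi_5*chi_2, chi_3> = (1/8)[1*(2)*conj(1) + 1*(-2)*conj(1) + 2*(0)*conj(-1) + 2*(0)*conj(1) + 2*(0)*conj(-1)]
      = (1/8)[(2) + (-2) + (0) + (0) + (0)] = 0/8 = 0
  <chi_5*chi_2, chi_4> = (1/8)[1*(2)*conj(1) + 1*(-2)*conj(1) + 2*(0)*conj(-1) + 2*(0)*conj(-1) + 2*(0)*conj(1)]
      = (1/8)[(2) + (-2) + (0) + (0) + (0)] = 0/8 = 0
  <chi_5*chi_2, chi_5> = (1/8)[1*(2)*conj(2) + 1*(-2)*conj(-2) + 2*(0)*conj(0) + 2*(0)*conj(0) + 2*(0)*conj(0)]
      = (1/8)[(4) + (4) + (0) + (0) + (0)] = 8/8 = 1
Hence the multiplicities are chi_5: 1. Dimension check: dim(chi_5)*dim(chi_2) = 2*1 = 2 and sum (mult * dim) = 1*2 = 2.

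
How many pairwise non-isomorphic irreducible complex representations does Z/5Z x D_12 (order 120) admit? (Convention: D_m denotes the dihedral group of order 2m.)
45

Derivation: The number of irreducible complex representations of a finite group equals its number of conjugacy classes. For a direct product, #classes(G x H) = #classes(G) * #classes(H). Z/5Z has 5 classes (abelian), D_12 has 9 classes, so 5 * 9 = 45, so Z/5Z x D_12 (order 120) has exactly 45 irreducible complex representations.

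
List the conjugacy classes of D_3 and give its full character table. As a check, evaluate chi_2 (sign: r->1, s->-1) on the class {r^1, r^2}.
Conjugacy classes: {e} of size 1, {r^1, r^2} of size 2, {s, sr, ..., sr^2} of size 3.
Character table:
  irrep \ class              {e} (size 1)  {r^1, r^2} (size 2)  {s, sr, ..., sr^2} (size 3)
  chi_1 (triv)               1             1                    1                          
  chi_2 (sign: r->1, s->-1)  1             1                    -1                         
  chi_3 (2d, j=1)            2             -1                   0                          

Spot check: chi_2 (sign: r->1, s->-1) on {r^1, r^2} = 1.

Argument: D_3 has order 2*3 = 6 with 3 conjugacy classes, hence 3 irreducibles. Sum of squared dims 1 + 1 + 4 = 6 = |G|. Linear characters come from the abelianisation; the 2-dimensional irreps have character r^k -> 2*cos(2*pi*j*k/3), reflections -> 0.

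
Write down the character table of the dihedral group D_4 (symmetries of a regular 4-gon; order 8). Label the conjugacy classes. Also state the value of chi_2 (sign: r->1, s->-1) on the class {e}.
Conjugacy classes: {e} of size 1, {r^2} of size 1, {r^1, r^3} of size 2, {s, sr^2, ...} of size 2, {sr, sr^3, ...} of size 2.
Character table:
  irrep \ class              {e} (size 1)  {r^2} (size 1)  {r^1, r^3} (size 2)  {s, sr^2, ...} (size 2)  {sr, sr^3, ...} (size 2)
  chi_1 (triv)               1             1               1                    1                        1                       
  chi_2 (sign: r->1, s->-1)  1             1               1                    -1                       -1                      
  chi_3 (r->-1, s->1)        1             1               -1                   1                        -1                      
  chi_4 (r->-1, s->-1)       1             1               -1                   -1                       1                       
  chi_5 (2d, j=1)            2             -2              0                    0                        0                       

Spot check: chi_2 (sign: r->1, s->-1) on {e} = 1.

Solution. D_4 has order 2*4 = 8 with 5 conjugacy classes, hence 5 irreducibles. Sum of squared dims 1 + 1 + 1 + 1 + 4 = 8 = |G|. Linear characters come from the abelianisation; the 2-dimensional irreps have character r^k -> 2*cos(2*pi*j*k/4), reflections -> 0.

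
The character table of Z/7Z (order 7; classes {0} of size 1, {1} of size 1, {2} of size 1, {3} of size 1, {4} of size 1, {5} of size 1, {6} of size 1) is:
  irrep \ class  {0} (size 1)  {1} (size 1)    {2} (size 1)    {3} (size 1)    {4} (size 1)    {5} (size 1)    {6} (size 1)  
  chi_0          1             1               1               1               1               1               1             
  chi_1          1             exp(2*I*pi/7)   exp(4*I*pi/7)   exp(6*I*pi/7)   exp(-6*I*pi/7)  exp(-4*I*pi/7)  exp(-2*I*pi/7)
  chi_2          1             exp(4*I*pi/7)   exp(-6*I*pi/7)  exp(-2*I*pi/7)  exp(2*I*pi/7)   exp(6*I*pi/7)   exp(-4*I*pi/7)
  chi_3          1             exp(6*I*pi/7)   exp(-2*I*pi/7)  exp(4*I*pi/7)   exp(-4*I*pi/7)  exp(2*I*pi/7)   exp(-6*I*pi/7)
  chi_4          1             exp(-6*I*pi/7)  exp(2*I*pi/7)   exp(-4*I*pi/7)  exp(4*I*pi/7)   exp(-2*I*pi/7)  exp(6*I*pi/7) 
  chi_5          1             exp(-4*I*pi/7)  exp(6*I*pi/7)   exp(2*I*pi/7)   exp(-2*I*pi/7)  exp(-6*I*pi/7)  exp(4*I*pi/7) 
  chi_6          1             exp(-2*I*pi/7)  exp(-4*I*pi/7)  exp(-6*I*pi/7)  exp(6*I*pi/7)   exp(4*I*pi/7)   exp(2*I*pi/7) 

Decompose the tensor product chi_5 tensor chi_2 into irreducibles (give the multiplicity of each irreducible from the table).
chi_5 tensor chi_2 = chi_0 (all other irreducibles have multiplicity 0).

Derivation: The character of a tensor product is the pointwise product (chi_5 * chi_2)(C) = chi_5(C) * chi_2(C):
  {0}: (1)*(1), {1}: (exp(-4*I*pi/7))*(exp(4*I*pi/7)), {2}: (exp(6*I*pi/7))*(exp(-6*I*pi/7)), {3}: (exp(2*I*pi/7))*(exp(-2*I*pi/7)), {4}: (exp(-2*I*pi/7))*(exp(2*I*pi/7)), {5}: (exp(-6*I*pi/7))*(exp(6*I*pi/7)), {6}: (exp(4*I*pi/7))*(exp(-4*I*pi/7))
so (chi_5 * chi_2) takes values
  {0} -> 1, {1} -> 1, {2} -> 1, {3} -> 1, {4} -> 1, {5} -> 1, {6} -> 1.
Now take the inner product of this character with each irreducible chi from the table, <chi_5*chi_2, chi> = (1/7) sum_C |C| (chi_5*chi_2)(C) conj(chi(C)):
  <chi_5*chi_2, chi_0> = (1/7)[1*(1)*conj(1) + 1*(1)*conj(1) + 1*(1)*conj(1) + 1*(1)*conj(1) + 1*(1)*conj(1) + 1*(1)*conj(1) + 1*(1)*conj(1)]
      = (1/7)[(1) + (1) + (1) + (1) + (1) + (1) + (1)] = 7/7 = 1
  <chi_5*chi_2, chi_1> = (1/7)[1*(1)*conj(1) + 1*(1)*conj(exp(2*I*pi/7)) + 1*(1)*conj(exp(4*I*pi/7)) + 1*(1)*conj(exp(6*I*pi/7)) + 1*(1)*conj(exp(-6*I*pi/7)) + 1*(1)*conj(exp(-4*I*pi/7)) + 1*(1)*conj(exp(-2*I*pi/7))]
      = (1/7)[(1) + (exp(-2*I*pi/7)) + (exp(-4*I*pi/7)) + (exp(-6*I*pi/7)) + (exp(6*I*pi/7)) + (exp(4*I*pi/7)) + (exp(2*I*pi/7))] = 0/7 = 0
  <chi_5*chi_2, chi_2> = (1/7)[1*(1)*conj(1) + 1*(1)*conj(exp(4*I*pi/7)) + 1*(1)*conj(exp(-6*I*pi/7)) + 1*(1)*conj(exp(-2*I*pi/7)) + 1*(1)*conj(exp(2*I*pi/7)) + 1*(1)*conj(exp(6*I*pi/7)) + 1*(1)*conj(exp(-4*I*pi/7))]
      = (1/7)[(1) + (exp(-4*I*pi/7)) + (exp(6*I*pi/7)) + (exp(2*I*pi/7)) + (exp(-2*I*pi/7)) + (exp(-6*I*pi/7)) + (exp(4*I*pi/7))] = 0/7 = 0
  <chi_5*chi_2, chi_3> = (1/7)[1*(1)*conj(1) + 1*(1)*conj(exp(6*I*pi/7)) + 1*(1)*conj(exp(-2*I*pi/7)) + 1*(1)*conj(exp(4*I*pi/7)) + 1*(1)*conj(exp(-4*I*pi/7)) + 1*(1)*conj(exp(2*I*pi/7)) + 1*(1)*conj(exp(-6*I*pi/7))]
      = (1/7)[(1) + (exp(-6*I*pi/7)) + (exp(2*I*pi/7)) + (exp(-4*I*pi/7)) + (exp(4*I*pi/7)) + (exp(-2*I*pi/7)) + (exp(6*I*pi/7))] = 0/7 = 0
  <chi_5*chi_2, chi_4> = (1/7)[1*(1)*conj(1) + 1*(1)*conj(exp(-6*I*pi/7)) + 1*(1)*conj(exp(2*I*pi/7)) + 1*(1)*conj(exp(-4*I*pi/7)) + 1*(1)*conj(exp(4*I*pi/7)) + 1*(1)*conj(exp(-2*I*pi/7)) + 1*(1)*conj(exp(6*I*pi/7))]
      = (1/7)[(1) + (exp(6*I*pi/7)) + (exp(-2*I*pi/7)) + (exp(4*I*pi/7)) + (exp(-4*I*pi/7)) + (exp(2*I*pi/7)) + (exp(-6*I*pi/7))] = 0/7 = 0
  <chi_5*chi_2, chi_5> = (1/7)[1*(1)*conj(1) + 1*(1)*conj(exp(-4*I*pi/7)) + 1*(1)*conj(exp(6*I*pi/7)) + 1*(1)*conj(exp(2*I*pi/7)) + 1*(1)*conj(exp(-2*I*pi/7)) + 1*(1)*conj(exp(-6*I*pi/7)) + 1*(1)*conj(exp(4*I*pi/7))]
      = (1/7)[(1) + (exp(4*I*pi/7)) + (exp(-6*I*pi/7)) + (exp(-2*I*pi/7)) + (exp(2*I*pi/7)) + (exp(6*I*pi/7)) + (exp(-4*I*pi/7))] = 0/7 = 0
  <chi_5*chi_2, chi_6> = (1/7)[1*(1)*conj(1) + 1*(1)*conj(exp(-2*I*pi/7)) + 1*(1)*conj(exp(-4*I*pi/7)) + 1*(1)*conj(exp(-6*I*pi/7)) + 1*(1)*conj(exp(6*I*pi/7)) + 1*(1)*conj(exp(4*I*pi/7)) + 1*(1)*conj(exp(2*I*pi/7))]
      = (1/7)[(1) + (exp(2*I*pi/7)) + (exp(4*I*pi/7)) + (exp(6*I*pi/7)) + (exp(-6*I*pi/7)) + (exp(-4*I*pi/7)) + (exp(-2*I*pi/7))] = 0/7 = 0
(Exp terms are combined using exp(i*s)*conj(exp(i*t)) = exp(i*(s-t)), and sums of them are collapsed using the identity that for every m > 1 the m distinct m-th roots of unity sum to 0, e.g. 1 + exp(2*I*pi/3) + exp(-2*I*pi/3) = 0.)
Hence the multiplicities are chi_0: 1. Dimension check: dim(chi_5)*dim(chi_2) = 1*1 = 1 and sum (mult * dim) = 1*1 = 1.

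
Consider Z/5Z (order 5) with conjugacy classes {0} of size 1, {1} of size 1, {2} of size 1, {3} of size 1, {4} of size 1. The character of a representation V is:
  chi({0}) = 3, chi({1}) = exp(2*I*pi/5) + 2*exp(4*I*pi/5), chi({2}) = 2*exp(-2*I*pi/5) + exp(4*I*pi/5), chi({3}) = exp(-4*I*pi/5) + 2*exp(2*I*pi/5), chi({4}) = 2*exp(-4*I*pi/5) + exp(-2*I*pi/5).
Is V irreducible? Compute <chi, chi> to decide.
Not irreducible (reducible): <chi, chi> = 5 > 1.

Reasoning: <chi, chi> = (1/|G|) sum_C |C| * |chi(C)|^2 = (1/5)[1*|3|^2 + 1*|exp(2*I*pi/5) + 2*exp(4*I*pi/5)|^2 + 1*|2*exp(-2*I*pi/5) + exp(4*I*pi/5)|^2 + 1*|exp(-4*I*pi/5) + 2*exp(2*I*pi/5)|^2 + 1*|2*exp(-4*I*pi/5) + exp(-2*I*pi/5)|^2]
  = (1/5)[(9) + (5 + 2*exp(-2*I*pi/5) + 2*exp(2*I*pi/5)) + (5 + 2*exp(-4*I*pi/5) + 2*exp(4*I*pi/5)) + (5 + 2*exp(-4*I*pi/5) + 2*exp(4*I*pi/5)) + (5 + 2*exp(-2*I*pi/5) + 2*exp(2*I*pi/5))] = 25/5 = 5.
(Exp terms are combined using exp(i*s)*conj(exp(i*t)) = exp(i*(s-t)), and sums of them are collapsed using the identity that for every m > 1 the m distinct m-th roots of unity sum to 0, e.g. 1 + exp(2*I*pi/3) + exp(-2*I*pi/3) = 0.)
A character is irreducible iff <chi, chi> = 1, so this representation is reducible.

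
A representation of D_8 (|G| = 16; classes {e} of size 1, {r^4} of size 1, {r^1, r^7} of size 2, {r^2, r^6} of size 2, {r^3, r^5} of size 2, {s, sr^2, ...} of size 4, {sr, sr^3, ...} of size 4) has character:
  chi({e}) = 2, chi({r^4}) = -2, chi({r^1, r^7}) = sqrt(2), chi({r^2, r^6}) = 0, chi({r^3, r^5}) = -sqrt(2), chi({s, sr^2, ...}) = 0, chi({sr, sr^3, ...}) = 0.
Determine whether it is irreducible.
Irreducible: <chi, chi> = 1.

Solution. <chi, chi> = (1/|G|) sum_C |C| * |chi(C)|^2 = (1/16)[1*|2|^2 + 1*|-2|^2 + 2*|sqrt(2)|^2 + 2*|0|^2 + 2*|-sqrt(2)|^2 + 4*|0|^2 + 4*|0|^2]
  = (1/16)[(4) + (4) + (4) + (0) + (4) + (0) + (0)] = 16/16 = 1.
A character is irreducible iff <chi, chi> = 1, so this representation is irreducible.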